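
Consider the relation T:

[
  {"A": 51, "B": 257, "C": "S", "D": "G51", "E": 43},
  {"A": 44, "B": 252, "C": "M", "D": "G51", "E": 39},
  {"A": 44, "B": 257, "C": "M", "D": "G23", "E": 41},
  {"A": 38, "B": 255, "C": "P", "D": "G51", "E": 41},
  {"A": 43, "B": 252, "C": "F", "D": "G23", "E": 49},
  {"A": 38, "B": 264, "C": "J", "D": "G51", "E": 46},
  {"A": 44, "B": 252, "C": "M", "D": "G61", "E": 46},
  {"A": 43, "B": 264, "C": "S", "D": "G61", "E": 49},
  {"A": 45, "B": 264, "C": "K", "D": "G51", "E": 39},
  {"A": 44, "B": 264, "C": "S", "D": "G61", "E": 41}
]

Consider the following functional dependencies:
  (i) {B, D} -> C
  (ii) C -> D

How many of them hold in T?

0

(i) {B, D} -> C: (B=264, D=G51): 2 rows → C takes values {J, K} — violation — fails.
(ii) C -> D: C=S: 3 rows → D takes values {G51, G61} — violation; C=M: 3 rows → D takes values {G51, G23, G61} — violation — fails.
None of the 2 dependencies hold.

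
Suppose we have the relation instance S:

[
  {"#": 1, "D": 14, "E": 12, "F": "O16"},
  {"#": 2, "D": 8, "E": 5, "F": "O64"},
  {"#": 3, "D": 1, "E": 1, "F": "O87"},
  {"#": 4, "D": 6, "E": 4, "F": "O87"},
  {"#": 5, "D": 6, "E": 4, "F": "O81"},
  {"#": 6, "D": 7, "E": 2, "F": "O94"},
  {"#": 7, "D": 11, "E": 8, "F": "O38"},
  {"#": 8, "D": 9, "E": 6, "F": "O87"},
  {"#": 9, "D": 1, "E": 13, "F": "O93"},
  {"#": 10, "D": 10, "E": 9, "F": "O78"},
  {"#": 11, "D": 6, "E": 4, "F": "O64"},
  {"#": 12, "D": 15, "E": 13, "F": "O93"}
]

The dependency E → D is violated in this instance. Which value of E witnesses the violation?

13

E=12: row 1 → D = 14 ✓
E=5: row 2 → D = 8 ✓
E=1: row 3 → D = 1 ✓
E=4: rows 4, 5, 11 → D = 6, 6, 6 ✓
E=2: row 6 → D = 7 ✓
E=8: row 7 → D = 11 ✓
E=6: row 8 → D = 9 ✓
E=13: rows 9, 12 → D takes values {1, 15} — violation
E=9: row 10 → D = 10 ✓
The only E value with inconsistent D is E=13.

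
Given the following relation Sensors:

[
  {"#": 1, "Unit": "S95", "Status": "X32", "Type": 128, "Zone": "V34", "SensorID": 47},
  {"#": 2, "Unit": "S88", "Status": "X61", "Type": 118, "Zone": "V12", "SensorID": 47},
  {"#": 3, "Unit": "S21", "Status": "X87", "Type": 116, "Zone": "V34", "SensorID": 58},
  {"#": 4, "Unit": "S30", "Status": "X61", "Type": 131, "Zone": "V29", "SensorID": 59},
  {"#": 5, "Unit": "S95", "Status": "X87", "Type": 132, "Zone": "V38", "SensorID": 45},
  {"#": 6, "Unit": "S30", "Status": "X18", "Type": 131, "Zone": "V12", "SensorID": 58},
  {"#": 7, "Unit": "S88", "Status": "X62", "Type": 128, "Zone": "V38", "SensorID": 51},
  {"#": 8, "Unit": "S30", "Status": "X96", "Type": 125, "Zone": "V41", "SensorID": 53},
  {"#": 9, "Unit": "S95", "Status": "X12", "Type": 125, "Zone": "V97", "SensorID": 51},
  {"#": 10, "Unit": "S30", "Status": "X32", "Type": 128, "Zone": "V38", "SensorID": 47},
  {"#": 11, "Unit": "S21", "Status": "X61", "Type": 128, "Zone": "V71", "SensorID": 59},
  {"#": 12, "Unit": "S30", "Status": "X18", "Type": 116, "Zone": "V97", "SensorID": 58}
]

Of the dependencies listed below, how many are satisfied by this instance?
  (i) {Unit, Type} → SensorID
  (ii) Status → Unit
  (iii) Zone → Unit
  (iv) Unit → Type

(i) {Unit, Type} → SensorID: (Unit=S30, Type=131): rows 4, 6 → SensorID takes values {59, 58} — violation — fails.
(ii) Status → Unit: Status=X32: rows 1, 10 → Unit takes values {S95, S30} — violation; Status=X61: rows 2, 4, 11 → Unit takes values {S88, S30, S21} — violation; Status=X87: rows 3, 5 → Unit takes values {S21, S95} — violation — fails.
(iii) Zone → Unit: Zone=V34: rows 1, 3 → Unit takes values {S95, S21} — violation; Zone=V12: rows 2, 6 → Unit takes values {S88, S30} — violation; Zone=V38: rows 5, 7, 10 → Unit takes values {S95, S88, S30} — violation; Zone=V97: rows 9, 12 → Unit takes values {S95, S30} — violation — fails.
(iv) Unit → Type: Unit=S95: rows 1, 5, 9 → Type takes values {128, 132, 125} — violation; Unit=S88: rows 2, 7 → Type takes values {118, 128} — violation; Unit=S21: rows 3, 11 → Type takes values {116, 128} — violation; Unit=S30: rows 4, 6, 8, 10, 12 → Type takes values {131, 125, 128, 116} — violation — fails.
None of the 4 dependencies hold.

0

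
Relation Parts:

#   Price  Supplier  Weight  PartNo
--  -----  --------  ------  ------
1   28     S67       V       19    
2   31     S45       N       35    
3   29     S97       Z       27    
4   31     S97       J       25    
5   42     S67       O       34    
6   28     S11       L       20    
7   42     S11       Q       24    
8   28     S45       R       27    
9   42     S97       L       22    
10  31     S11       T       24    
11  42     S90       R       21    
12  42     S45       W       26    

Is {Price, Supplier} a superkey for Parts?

All 12 rows have distinct {Price, Supplier} values, so {Price, Supplier} → (all attributes) holds and {Price, Supplier} is a superkey.

Yes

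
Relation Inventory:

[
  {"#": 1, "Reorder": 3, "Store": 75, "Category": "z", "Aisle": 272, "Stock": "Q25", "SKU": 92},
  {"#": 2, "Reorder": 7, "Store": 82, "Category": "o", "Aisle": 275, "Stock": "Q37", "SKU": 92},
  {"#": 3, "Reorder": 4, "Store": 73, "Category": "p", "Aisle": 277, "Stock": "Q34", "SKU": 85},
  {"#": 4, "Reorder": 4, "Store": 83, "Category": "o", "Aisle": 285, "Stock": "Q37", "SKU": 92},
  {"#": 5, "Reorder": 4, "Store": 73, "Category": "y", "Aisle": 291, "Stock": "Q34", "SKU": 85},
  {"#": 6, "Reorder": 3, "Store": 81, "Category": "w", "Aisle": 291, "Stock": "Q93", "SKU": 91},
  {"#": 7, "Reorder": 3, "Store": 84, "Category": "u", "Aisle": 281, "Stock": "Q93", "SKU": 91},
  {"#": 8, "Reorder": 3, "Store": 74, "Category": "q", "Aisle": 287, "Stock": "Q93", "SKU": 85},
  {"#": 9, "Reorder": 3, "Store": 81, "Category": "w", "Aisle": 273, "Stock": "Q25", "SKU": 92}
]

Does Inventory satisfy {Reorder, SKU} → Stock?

(Reorder=3, SKU=92): rows 1, 9 → Stock = Q25, Q25 ✓
(Reorder=7, SKU=92): row 2 → Stock = Q37 ✓
(Reorder=4, SKU=85): rows 3, 5 → Stock = Q34, Q34 ✓
(Reorder=4, SKU=92): row 4 → Stock = Q37 ✓
(Reorder=3, SKU=91): rows 6, 7 → Stock = Q93, Q93 ✓
(Reorder=3, SKU=85): row 8 → Stock = Q93 ✓
Every {Reorder, SKU} value is associated with a single Stock value, so {Reorder, SKU} → Stock holds.

Yes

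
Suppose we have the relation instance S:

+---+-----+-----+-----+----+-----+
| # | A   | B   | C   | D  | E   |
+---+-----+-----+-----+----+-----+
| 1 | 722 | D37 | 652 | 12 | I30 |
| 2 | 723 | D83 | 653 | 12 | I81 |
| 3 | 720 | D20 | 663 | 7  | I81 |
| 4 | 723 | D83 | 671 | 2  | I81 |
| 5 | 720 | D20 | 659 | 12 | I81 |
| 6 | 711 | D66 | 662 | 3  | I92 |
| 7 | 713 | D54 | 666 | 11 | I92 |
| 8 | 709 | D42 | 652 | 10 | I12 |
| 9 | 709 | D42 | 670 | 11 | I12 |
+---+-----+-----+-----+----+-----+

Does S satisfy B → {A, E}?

Yes

B=D37: row 1 → {A,E} = (722, I30) ✓
B=D83: rows 2, 4 → {A,E} = (723, I81), (723, I81) ✓
B=D20: rows 3, 5 → {A,E} = (720, I81), (720, I81) ✓
B=D66: row 6 → {A,E} = (711, I92) ✓
B=D54: row 7 → {A,E} = (713, I92) ✓
B=D42: rows 8, 9 → {A,E} = (709, I12), (709, I12) ✓
Every B value is associated with a single {A, E} value, so B → {A, E} holds.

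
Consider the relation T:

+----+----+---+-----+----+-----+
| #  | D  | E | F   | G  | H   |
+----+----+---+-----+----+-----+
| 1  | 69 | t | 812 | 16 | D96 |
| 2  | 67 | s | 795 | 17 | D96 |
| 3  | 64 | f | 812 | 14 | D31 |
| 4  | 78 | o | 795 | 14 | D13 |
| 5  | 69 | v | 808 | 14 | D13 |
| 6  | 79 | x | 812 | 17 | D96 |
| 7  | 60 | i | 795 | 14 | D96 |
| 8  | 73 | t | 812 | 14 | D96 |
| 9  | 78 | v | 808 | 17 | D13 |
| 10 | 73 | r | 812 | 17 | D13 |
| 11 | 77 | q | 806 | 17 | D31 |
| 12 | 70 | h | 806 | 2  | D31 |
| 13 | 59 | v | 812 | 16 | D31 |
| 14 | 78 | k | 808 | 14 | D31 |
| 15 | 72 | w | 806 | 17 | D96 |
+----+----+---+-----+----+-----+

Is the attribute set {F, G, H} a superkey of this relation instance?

Yes

All 15 rows have distinct {F, G, H} values, so {F, G, H} → (all attributes) holds and {F, G, H} is a superkey.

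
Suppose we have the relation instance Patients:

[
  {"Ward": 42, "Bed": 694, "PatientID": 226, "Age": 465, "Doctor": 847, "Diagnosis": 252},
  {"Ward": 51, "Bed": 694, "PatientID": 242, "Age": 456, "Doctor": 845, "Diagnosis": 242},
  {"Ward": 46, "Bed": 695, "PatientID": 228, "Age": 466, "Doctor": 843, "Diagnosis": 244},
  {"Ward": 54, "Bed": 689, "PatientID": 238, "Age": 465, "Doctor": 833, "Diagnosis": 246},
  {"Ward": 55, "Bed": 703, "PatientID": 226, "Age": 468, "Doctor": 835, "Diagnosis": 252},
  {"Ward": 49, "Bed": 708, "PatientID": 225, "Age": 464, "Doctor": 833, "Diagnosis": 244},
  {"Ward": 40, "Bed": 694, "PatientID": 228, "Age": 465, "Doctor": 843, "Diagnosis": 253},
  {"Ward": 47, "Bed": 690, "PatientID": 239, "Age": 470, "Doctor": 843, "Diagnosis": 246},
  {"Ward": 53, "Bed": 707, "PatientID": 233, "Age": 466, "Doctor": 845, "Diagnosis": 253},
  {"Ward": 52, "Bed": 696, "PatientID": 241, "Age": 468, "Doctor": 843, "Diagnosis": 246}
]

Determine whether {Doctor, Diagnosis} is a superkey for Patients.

Two distinct rows share (Doctor=843, Diagnosis=246), so {Doctor, Diagnosis} does not determine every attribute — not a superkey.

No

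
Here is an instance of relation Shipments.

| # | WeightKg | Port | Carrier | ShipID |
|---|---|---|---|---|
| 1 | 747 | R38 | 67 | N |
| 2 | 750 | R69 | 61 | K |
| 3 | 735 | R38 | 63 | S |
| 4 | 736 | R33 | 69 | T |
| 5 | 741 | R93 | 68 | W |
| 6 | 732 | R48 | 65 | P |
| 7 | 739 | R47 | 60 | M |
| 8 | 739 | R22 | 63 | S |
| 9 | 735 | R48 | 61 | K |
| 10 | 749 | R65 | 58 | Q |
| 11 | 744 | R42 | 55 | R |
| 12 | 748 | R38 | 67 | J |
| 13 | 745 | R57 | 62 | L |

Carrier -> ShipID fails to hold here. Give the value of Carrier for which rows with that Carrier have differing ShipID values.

Carrier=67: rows 1, 12 → ShipID takes values {N, J} — violation
Carrier=61: rows 2, 9 → ShipID = K, K ✓
Carrier=63: rows 3, 8 → ShipID = S, S ✓
Carrier=69: row 4 → ShipID = T ✓
Carrier=68: row 5 → ShipID = W ✓
Carrier=65: row 6 → ShipID = P ✓
Carrier=60: row 7 → ShipID = M ✓
Carrier=58: row 10 → ShipID = Q ✓
Carrier=55: row 11 → ShipID = R ✓
Carrier=62: row 13 → ShipID = L ✓
The only Carrier value with inconsistent ShipID is Carrier=67.

67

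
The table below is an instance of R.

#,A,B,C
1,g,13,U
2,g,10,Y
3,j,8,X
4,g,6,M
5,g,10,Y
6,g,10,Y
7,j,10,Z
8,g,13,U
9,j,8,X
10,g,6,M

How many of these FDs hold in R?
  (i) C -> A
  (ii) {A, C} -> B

2

(i) C -> A: every LHS value maps to a single RHS value — holds.
(ii) {A, C} -> B: every LHS value maps to a single RHS value — holds.
2 of the 2 dependencies hold.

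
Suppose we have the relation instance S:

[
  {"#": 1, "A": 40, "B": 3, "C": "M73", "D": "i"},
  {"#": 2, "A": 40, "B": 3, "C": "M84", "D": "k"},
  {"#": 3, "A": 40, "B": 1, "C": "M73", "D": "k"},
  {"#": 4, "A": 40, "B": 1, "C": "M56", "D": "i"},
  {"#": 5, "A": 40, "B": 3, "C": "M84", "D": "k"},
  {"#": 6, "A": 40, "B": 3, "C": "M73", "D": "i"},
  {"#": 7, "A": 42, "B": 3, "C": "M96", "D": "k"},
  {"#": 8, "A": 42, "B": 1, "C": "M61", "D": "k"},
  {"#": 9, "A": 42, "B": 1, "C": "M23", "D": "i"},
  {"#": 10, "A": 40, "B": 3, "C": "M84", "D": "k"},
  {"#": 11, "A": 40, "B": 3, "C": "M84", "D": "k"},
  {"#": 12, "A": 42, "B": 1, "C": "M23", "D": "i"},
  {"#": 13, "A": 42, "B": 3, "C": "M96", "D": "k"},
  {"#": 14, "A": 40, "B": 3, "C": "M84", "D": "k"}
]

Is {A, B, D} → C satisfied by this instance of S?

Yes

(A=40, B=3, D=i): rows 1, 6 → C = M73, M73 ✓
(A=40, B=3, D=k): rows 2, 5, 10, 11, 14 → C = M84, M84, M84, M84, M84 ✓
(A=40, B=1, D=k): row 3 → C = M73 ✓
(A=40, B=1, D=i): row 4 → C = M56 ✓
(A=42, B=3, D=k): rows 7, 13 → C = M96, M96 ✓
(A=42, B=1, D=k): row 8 → C = M61 ✓
(A=42, B=1, D=i): rows 9, 12 → C = M23, M23 ✓
Every {A, B, D} value is associated with a single C value, so {A, B, D} → C holds.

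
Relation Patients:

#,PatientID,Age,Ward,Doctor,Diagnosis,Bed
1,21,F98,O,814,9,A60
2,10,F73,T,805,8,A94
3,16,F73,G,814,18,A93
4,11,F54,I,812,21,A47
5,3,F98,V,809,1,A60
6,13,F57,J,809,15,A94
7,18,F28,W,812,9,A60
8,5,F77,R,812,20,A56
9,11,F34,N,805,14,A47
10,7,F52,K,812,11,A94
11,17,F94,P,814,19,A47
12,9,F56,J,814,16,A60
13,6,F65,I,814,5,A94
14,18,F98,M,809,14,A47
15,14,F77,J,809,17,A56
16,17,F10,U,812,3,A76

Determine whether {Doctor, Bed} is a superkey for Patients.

No

Rows 1 and 12 have the same {Doctor, Bed} value (Doctor=814, Bed=A60) but are distinct tuples, so {Doctor, Bed} does not determine every attribute — not a superkey.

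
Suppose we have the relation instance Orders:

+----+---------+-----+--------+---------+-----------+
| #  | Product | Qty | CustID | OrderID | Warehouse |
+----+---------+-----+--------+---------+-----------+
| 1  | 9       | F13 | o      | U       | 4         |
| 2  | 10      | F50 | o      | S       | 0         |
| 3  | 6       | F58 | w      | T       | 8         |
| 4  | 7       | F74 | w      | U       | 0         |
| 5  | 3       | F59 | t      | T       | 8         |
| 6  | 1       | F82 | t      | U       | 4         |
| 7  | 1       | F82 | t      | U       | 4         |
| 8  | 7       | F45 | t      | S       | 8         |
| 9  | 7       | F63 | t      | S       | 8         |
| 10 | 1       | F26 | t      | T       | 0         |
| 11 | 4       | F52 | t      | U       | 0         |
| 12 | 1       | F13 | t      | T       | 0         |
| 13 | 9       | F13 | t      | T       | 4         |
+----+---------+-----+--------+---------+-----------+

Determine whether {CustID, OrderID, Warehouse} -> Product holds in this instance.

(CustID=o, OrderID=U, Warehouse=4): row 1 → Product = 9 ✓
(CustID=o, OrderID=S, Warehouse=0): row 2 → Product = 10 ✓
(CustID=w, OrderID=T, Warehouse=8): row 3 → Product = 6 ✓
(CustID=w, OrderID=U, Warehouse=0): row 4 → Product = 7 ✓
(CustID=t, OrderID=T, Warehouse=8): row 5 → Product = 3 ✓
(CustID=t, OrderID=U, Warehouse=4): rows 6, 7 → Product = 1, 1 ✓
(CustID=t, OrderID=S, Warehouse=8): rows 8, 9 → Product = 7, 7 ✓
(CustID=t, OrderID=T, Warehouse=0): rows 10, 12 → Product = 1, 1 ✓
(CustID=t, OrderID=U, Warehouse=0): row 11 → Product = 4 ✓
(CustID=t, OrderID=T, Warehouse=4): row 13 → Product = 9 ✓
Every {CustID, OrderID, Warehouse} value is associated with a single Product value, so {CustID, OrderID, Warehouse} -> Product holds.

Yes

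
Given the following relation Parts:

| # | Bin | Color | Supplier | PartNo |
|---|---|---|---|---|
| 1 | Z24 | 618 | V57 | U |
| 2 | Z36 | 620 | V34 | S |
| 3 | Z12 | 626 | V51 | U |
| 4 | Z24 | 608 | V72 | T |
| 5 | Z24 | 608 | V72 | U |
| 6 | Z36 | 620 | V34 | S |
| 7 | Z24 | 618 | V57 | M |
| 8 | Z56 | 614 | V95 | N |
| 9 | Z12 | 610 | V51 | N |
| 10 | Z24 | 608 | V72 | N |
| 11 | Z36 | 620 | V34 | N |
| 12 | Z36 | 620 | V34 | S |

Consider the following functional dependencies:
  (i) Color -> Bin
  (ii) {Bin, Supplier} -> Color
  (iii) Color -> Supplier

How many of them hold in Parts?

(i) Color -> Bin: every LHS value maps to a single RHS value — holds.
(ii) {Bin, Supplier} -> Color: (Bin=Z12, Supplier=V51): rows 3, 9 → Color takes values {626, 610} — violation — fails.
(iii) Color -> Supplier: every LHS value maps to a single RHS value — holds.
2 of the 3 dependencies hold.

2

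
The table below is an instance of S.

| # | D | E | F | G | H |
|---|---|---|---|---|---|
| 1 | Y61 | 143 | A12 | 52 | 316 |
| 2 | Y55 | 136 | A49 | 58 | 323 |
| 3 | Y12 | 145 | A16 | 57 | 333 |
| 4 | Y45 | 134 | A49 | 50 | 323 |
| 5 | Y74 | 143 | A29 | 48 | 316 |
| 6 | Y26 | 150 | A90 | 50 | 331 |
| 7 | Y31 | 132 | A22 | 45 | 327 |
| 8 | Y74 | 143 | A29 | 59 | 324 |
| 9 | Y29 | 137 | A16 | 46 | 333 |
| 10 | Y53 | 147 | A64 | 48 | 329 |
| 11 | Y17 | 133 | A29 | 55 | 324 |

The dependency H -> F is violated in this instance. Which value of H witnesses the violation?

316

H=316: rows 1, 5 → F takes values {A12, A29} — violation
H=323: rows 2, 4 → F = A49, A49 ✓
H=333: rows 3, 9 → F = A16, A16 ✓
H=331: row 6 → F = A90 ✓
H=327: row 7 → F = A22 ✓
H=324: rows 8, 11 → F = A29, A29 ✓
H=329: row 10 → F = A64 ✓
The only H value with inconsistent F is H=316.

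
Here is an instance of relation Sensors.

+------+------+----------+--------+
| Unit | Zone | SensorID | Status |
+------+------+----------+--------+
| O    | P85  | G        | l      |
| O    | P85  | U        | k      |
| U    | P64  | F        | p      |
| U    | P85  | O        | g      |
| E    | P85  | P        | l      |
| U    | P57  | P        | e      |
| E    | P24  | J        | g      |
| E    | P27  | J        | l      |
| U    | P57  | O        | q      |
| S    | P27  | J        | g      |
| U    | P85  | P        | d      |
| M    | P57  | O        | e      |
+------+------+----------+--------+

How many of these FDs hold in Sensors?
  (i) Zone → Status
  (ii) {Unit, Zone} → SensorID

(i) Zone → Status: Zone=P85: 5 rows → Status takes values {l, k, g, d} — violation; Zone=P57: 3 rows → Status takes values {e, q} — violation; Zone=P27: 2 rows → Status takes values {l, g} — violation — fails.
(ii) {Unit, Zone} → SensorID: (Unit=O, Zone=P85): 2 rows → SensorID takes values {G, U} — violation; (Unit=U, Zone=P85): 2 rows → SensorID takes values {O, P} — violation; (Unit=U, Zone=P57): 2 rows → SensorID takes values {P, O} — violation — fails.
None of the 2 dependencies hold.

0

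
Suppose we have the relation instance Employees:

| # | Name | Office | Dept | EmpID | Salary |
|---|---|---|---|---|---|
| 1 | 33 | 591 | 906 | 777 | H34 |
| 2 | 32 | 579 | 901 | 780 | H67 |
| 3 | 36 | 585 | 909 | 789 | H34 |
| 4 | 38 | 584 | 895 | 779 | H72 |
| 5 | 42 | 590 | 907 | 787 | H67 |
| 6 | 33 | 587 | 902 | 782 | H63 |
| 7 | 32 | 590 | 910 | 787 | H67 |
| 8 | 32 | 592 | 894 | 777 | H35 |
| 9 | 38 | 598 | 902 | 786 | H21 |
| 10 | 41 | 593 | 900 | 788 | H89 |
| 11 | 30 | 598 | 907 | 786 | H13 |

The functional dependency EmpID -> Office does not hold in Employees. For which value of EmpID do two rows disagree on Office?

777

EmpID=777: rows 1, 8 → Office takes values {591, 592} — violation
EmpID=780: row 2 → Office = 579 ✓
EmpID=789: row 3 → Office = 585 ✓
EmpID=779: row 4 → Office = 584 ✓
EmpID=787: rows 5, 7 → Office = 590, 590 ✓
EmpID=782: row 6 → Office = 587 ✓
EmpID=786: rows 9, 11 → Office = 598, 598 ✓
EmpID=788: row 10 → Office = 593 ✓
The only EmpID value with inconsistent Office is EmpID=777.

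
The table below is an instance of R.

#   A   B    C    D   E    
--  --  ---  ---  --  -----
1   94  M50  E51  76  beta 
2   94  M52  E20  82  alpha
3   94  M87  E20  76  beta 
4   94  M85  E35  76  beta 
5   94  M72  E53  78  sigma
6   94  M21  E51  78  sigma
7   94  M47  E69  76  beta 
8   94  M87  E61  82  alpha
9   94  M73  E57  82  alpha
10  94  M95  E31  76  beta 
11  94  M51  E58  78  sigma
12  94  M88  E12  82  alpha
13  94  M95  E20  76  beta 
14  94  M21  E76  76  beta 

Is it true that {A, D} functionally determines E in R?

Yes

(A=94, D=76): rows 1, 3, 4, 7, 10, 13, 14 → E = beta, beta, beta, beta, beta, beta, beta ✓
(A=94, D=82): rows 2, 8, 9, 12 → E = alpha, alpha, alpha, alpha ✓
(A=94, D=78): rows 5, 6, 11 → E = sigma, sigma, sigma ✓
Every {A, D} value is associated with a single E value, so {A, D} → E holds.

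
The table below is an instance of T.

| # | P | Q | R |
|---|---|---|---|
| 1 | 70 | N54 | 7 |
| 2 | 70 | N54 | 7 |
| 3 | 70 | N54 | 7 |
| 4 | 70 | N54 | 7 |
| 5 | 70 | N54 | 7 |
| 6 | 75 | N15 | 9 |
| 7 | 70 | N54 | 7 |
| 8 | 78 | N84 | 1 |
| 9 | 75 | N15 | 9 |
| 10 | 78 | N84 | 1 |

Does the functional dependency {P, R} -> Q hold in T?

Yes

(P=70, R=7): rows 1, 2, 3, 4, 5, 7 → Q = N54, N54, N54, N54, N54, N54 ✓
(P=75, R=9): rows 6, 9 → Q = N15, N15 ✓
(P=78, R=1): rows 8, 10 → Q = N84, N84 ✓
Every {P, R} value is associated with a single Q value, so {P, R} -> Q holds.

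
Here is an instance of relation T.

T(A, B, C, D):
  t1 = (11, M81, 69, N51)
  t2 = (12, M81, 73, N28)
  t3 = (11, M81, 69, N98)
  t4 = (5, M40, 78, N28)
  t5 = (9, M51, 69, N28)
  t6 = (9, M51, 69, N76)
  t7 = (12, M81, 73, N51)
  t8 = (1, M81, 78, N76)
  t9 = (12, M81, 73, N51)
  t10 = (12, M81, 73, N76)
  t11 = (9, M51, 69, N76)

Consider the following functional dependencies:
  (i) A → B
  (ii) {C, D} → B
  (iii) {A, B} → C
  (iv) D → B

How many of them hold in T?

(i) A → B: every LHS value maps to a single RHS value — holds.
(ii) {C, D} → B: every LHS value maps to a single RHS value — holds.
(iii) {A, B} → C: every LHS value maps to a single RHS value — holds.
(iv) D → B: D=N28: rows 2, 4, 5 → B takes values {M81, M40, M51} — violation; D=N76: rows 6, 8, 10, 11 → B takes values {M51, M81} — violation — fails.
3 of the 4 dependencies hold.

3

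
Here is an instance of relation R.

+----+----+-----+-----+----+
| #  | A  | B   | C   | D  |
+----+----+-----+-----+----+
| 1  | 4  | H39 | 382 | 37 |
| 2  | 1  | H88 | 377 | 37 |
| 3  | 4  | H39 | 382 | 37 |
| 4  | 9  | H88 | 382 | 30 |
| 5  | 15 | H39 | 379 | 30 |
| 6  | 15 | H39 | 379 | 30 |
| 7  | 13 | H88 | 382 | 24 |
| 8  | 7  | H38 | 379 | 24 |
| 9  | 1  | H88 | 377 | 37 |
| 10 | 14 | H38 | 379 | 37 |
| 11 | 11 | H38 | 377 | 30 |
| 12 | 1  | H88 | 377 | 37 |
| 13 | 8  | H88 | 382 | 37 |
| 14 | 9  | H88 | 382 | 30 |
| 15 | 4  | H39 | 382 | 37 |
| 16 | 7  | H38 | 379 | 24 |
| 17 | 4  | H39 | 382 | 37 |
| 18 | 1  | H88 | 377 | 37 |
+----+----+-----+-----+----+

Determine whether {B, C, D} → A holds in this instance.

(B=H39, C=382, D=37): rows 1, 3, 15, 17 → A = 4, 4, 4, 4 ✓
(B=H88, C=377, D=37): rows 2, 9, 12, 18 → A = 1, 1, 1, 1 ✓
(B=H88, C=382, D=30): rows 4, 14 → A = 9, 9 ✓
(B=H39, C=379, D=30): rows 5, 6 → A = 15, 15 ✓
(B=H88, C=382, D=24): row 7 → A = 13 ✓
(B=H38, C=379, D=24): rows 8, 16 → A = 7, 7 ✓
(B=H38, C=379, D=37): row 10 → A = 14 ✓
(B=H38, C=377, D=30): row 11 → A = 11 ✓
(B=H88, C=382, D=37): row 13 → A = 8 ✓
Every {B, C, D} value is associated with a single A value, so {B, C, D} → A holds.

Yes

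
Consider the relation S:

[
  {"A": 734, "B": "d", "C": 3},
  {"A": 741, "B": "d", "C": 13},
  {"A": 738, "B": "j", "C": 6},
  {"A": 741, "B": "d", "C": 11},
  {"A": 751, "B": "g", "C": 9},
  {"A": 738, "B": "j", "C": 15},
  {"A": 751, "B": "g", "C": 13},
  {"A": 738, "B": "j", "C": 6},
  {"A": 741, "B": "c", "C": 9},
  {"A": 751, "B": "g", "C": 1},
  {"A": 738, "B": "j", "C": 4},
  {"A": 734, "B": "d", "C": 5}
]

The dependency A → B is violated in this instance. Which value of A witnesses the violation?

A=734: 2 rows → B = d, d ✓
A=741: 3 rows → B takes values {d, c} — violation
A=738: 4 rows → B = j, j, j, j ✓
A=751: 3 rows → B = g, g, g ✓
The only A value with inconsistent B is A=741.

741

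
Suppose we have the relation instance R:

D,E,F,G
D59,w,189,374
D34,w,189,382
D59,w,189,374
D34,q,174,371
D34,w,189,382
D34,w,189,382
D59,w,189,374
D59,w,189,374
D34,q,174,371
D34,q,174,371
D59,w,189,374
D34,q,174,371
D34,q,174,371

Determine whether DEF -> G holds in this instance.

(D=D59, E=w, F=189): 5 rows → G = 374, 374, 374, 374, 374 ✓
(D=D34, E=w, F=189): 3 rows → G = 382, 382, 382 ✓
(D=D34, E=q, F=174): 5 rows → G = 371, 371, 371, 371, 371 ✓
Every DEF value is associated with a single G value, so DEF -> G holds.

Yes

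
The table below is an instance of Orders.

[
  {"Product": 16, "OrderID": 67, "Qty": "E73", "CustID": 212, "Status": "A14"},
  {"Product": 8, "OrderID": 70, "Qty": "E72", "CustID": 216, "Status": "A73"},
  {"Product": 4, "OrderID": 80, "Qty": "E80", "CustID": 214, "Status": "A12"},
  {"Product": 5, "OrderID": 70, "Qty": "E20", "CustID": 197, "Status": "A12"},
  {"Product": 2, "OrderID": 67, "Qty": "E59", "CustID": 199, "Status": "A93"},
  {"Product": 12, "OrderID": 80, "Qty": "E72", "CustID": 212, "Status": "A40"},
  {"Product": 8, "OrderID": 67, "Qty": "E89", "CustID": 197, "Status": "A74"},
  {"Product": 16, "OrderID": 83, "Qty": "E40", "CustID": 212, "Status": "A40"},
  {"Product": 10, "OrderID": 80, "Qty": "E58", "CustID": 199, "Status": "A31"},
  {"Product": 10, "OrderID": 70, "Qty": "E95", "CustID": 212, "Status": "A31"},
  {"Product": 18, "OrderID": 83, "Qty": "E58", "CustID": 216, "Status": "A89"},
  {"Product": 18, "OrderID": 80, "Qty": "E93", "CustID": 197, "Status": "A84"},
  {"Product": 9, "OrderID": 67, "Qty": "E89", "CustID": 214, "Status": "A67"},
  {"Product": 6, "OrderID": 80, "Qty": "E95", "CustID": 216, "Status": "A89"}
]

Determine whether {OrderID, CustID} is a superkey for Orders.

All 14 rows have distinct {OrderID, CustID} values, so {OrderID, CustID} → (all attributes) holds and {OrderID, CustID} is a superkey.

Yes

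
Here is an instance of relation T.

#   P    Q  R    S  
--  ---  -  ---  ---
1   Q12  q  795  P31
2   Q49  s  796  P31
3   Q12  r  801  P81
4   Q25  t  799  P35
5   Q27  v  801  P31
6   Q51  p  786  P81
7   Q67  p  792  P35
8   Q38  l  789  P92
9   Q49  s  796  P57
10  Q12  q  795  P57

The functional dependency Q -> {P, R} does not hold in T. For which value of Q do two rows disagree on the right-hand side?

p

Q=q: rows 1, 10 → {P,R} = (Q12, 795), (Q12, 795) ✓
Q=s: rows 2, 9 → {P,R} = (Q49, 796), (Q49, 796) ✓
Q=r: row 3 → {P,R} = (Q12, 801) ✓
Q=t: row 4 → {P,R} = (Q25, 799) ✓
Q=v: row 5 → {P,R} = (Q27, 801) ✓
Q=p: rows 6, 7 → {P,R} takes values {(Q51, 786), (Q67, 792)} — violation
Q=l: row 8 → {P,R} = (Q38, 789) ✓
The only Q value with inconsistent RHS is Q=p.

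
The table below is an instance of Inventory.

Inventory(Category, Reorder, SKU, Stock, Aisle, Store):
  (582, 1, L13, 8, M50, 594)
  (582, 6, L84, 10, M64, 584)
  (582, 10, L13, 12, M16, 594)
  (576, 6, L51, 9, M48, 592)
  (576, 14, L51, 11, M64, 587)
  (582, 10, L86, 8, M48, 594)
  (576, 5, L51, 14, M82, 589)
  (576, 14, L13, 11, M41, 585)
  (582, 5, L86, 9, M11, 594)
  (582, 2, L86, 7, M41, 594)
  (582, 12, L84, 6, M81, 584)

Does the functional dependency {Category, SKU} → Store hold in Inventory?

No

(Category=582, SKU=L13): 2 rows → Store = 594, 594 ✓
(Category=582, SKU=L84): 2 rows → Store = 584, 584 ✓
(Category=576, SKU=L51): 3 rows → Store takes values {592, 587, 589} — violation
(Category=582, SKU=L86): 3 rows → Store = 594, 594, 594 ✓
(Category=576, SKU=L13): 1 row → Store = 585 ✓
Two rows agree on {Category, SKU} but differ on Store, so {Category, SKU} → Store does not hold.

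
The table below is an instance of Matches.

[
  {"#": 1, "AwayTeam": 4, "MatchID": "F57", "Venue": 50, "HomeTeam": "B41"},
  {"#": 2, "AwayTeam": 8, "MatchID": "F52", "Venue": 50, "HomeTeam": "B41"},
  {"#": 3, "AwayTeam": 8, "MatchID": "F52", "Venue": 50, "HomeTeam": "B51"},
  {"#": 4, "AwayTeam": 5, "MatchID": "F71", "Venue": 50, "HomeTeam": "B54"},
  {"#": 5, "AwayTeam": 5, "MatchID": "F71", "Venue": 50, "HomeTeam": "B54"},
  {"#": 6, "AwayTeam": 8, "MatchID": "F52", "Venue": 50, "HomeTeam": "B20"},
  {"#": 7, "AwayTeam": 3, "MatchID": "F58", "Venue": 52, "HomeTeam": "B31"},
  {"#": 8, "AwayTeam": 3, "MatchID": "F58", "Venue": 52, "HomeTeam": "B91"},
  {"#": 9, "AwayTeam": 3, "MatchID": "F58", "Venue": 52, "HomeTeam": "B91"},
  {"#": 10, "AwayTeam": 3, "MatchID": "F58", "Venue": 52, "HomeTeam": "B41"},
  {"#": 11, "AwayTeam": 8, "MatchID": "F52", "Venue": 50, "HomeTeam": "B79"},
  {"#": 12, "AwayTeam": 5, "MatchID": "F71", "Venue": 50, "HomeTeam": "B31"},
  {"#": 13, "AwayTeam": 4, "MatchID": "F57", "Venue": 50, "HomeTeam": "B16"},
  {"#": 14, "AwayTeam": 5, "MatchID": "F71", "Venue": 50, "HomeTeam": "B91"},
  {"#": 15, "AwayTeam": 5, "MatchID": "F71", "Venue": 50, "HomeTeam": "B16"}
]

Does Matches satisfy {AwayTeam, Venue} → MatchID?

(AwayTeam=4, Venue=50): rows 1, 13 → MatchID = F57, F57 ✓
(AwayTeam=8, Venue=50): rows 2, 3, 6, 11 → MatchID = F52, F52, F52, F52 ✓
(AwayTeam=5, Venue=50): rows 4, 5, 12, 14, 15 → MatchID = F71, F71, F71, F71, F71 ✓
(AwayTeam=3, Venue=52): rows 7, 8, 9, 10 → MatchID = F58, F58, F58, F58 ✓
Every {AwayTeam, Venue} value is associated with a single MatchID value, so {AwayTeam, Venue} → MatchID holds.

Yes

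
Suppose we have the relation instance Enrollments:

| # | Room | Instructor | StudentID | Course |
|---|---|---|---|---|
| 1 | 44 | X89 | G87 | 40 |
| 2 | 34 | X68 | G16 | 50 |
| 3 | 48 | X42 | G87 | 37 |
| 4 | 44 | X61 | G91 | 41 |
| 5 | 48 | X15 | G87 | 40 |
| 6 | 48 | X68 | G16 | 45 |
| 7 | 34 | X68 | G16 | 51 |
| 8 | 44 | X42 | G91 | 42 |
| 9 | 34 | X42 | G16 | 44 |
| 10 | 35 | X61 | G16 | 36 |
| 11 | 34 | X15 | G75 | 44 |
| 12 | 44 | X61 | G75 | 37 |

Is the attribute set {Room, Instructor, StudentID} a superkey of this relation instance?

Rows 2 and 7 have the same {Room, Instructor, StudentID} value (Room=34, Instructor=X68, StudentID=G16) but are distinct tuples, so {Room, Instructor, StudentID} does not determine every attribute — not a superkey.

No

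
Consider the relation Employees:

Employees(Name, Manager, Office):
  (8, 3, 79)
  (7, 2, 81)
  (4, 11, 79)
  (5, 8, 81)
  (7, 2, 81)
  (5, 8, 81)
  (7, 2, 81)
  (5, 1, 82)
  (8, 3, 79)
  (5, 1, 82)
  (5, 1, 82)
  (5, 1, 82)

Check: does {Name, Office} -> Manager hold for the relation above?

Yes

(Name=8, Office=79): 2 rows → Manager = 3, 3 ✓
(Name=7, Office=81): 3 rows → Manager = 2, 2, 2 ✓
(Name=4, Office=79): 1 row → Manager = 11 ✓
(Name=5, Office=81): 2 rows → Manager = 8, 8 ✓
(Name=5, Office=82): 4 rows → Manager = 1, 1, 1, 1 ✓
Every {Name, Office} value is associated with a single Manager value, so {Name, Office} -> Manager holds.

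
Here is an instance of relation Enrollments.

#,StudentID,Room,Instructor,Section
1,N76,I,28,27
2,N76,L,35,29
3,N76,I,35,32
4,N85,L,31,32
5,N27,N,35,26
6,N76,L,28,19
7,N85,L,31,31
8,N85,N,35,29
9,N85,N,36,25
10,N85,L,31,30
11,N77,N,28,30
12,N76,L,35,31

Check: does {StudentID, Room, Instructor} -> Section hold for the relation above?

No

(StudentID=N76, Room=I, Instructor=28): row 1 → Section = 27 ✓
(StudentID=N76, Room=L, Instructor=35): rows 2, 12 → Section takes values {29, 31} — violation
(StudentID=N76, Room=I, Instructor=35): row 3 → Section = 32 ✓
(StudentID=N85, Room=L, Instructor=31): rows 4, 7, 10 → Section takes values {32, 31, 30} — violation
(StudentID=N27, Room=N, Instructor=35): row 5 → Section = 26 ✓
(StudentID=N76, Room=L, Instructor=28): row 6 → Section = 19 ✓
(StudentID=N85, Room=N, Instructor=35): row 8 → Section = 29 ✓
(StudentID=N85, Room=N, Instructor=36): row 9 → Section = 25 ✓
(StudentID=N77, Room=N, Instructor=28): row 11 → Section = 30 ✓
Two rows agree on {StudentID, Room, Instructor} but differ on Section, so {StudentID, Room, Instructor} -> Section does not hold.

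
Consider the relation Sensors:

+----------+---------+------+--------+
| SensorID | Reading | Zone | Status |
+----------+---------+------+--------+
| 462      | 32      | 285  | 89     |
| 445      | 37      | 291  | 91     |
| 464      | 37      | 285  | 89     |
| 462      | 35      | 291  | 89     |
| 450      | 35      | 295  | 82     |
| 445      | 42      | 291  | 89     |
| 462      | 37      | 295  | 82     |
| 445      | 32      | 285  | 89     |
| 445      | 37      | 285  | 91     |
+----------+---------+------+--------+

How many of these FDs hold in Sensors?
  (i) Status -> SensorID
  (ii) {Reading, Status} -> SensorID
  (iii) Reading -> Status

(i) Status -> SensorID: Status=89: 5 rows → SensorID takes values {462, 464, 445} — violation; Status=82: 2 rows → SensorID takes values {450, 462} — violation — fails.
(ii) {Reading, Status} -> SensorID: (Reading=32, Status=89): 2 rows → SensorID takes values {462, 445} — violation — fails.
(iii) Reading -> Status: Reading=37: 4 rows → Status takes values {91, 89, 82} — violation; Reading=35: 2 rows → Status takes values {89, 82} — violation — fails.
None of the 3 dependencies hold.

0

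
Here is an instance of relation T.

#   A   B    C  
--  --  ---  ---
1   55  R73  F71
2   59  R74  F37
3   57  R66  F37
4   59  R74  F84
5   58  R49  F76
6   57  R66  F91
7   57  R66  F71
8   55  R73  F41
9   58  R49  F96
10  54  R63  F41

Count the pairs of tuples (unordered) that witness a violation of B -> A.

0

B=R73: all 2 rows agree on A — 0 pairs.
B=R74: all 2 rows agree on A — 0 pairs.
B=R66: all 3 rows agree on A — 0 pairs.
B=R49: all 2 rows agree on A — 0 pairs.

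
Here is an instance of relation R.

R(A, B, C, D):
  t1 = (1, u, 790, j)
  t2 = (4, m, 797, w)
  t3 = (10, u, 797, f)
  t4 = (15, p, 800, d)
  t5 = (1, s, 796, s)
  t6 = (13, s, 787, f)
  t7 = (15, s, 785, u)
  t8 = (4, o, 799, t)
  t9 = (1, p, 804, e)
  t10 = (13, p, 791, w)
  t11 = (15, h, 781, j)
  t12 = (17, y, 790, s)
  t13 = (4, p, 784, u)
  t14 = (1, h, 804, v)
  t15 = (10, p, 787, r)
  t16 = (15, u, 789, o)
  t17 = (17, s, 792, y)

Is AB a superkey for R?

Yes

All 17 rows have distinct AB values, so AB → (all attributes) holds and AB is a superkey.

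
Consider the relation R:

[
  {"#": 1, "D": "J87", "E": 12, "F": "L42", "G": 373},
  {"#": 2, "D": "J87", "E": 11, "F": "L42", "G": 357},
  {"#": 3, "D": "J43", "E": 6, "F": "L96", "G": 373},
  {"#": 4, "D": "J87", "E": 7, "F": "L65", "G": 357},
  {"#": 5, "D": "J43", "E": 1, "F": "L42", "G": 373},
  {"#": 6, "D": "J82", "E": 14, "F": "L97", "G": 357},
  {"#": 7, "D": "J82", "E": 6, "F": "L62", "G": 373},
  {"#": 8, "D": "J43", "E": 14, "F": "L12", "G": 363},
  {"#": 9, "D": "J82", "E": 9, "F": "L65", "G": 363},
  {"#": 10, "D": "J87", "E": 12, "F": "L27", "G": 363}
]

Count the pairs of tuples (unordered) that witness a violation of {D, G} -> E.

2

(D=J87, G=357): violating pairs (2,4) — 1 pair.
(D=J43, G=373): violating pairs (3,5) — 1 pair.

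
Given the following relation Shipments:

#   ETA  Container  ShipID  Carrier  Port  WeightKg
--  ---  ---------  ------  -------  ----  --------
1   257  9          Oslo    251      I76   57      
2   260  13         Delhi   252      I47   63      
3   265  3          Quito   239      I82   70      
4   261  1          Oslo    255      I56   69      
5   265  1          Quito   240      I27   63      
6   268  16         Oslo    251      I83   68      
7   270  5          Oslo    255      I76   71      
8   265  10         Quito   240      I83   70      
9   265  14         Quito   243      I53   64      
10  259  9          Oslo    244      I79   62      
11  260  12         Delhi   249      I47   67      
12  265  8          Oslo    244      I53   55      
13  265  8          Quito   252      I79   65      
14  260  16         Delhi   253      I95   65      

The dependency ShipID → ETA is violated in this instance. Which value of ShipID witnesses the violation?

ShipID=Oslo: rows 1, 4, 6, 7, 10, 12 → ETA takes values {257, 261, 268, 270, 259, 265} — violation
ShipID=Delhi: rows 2, 11, 14 → ETA = 260, 260, 260 ✓
ShipID=Quito: rows 3, 5, 8, 9, 13 → ETA = 265, 265, 265, 265, 265 ✓
The only ShipID value with inconsistent ETA is ShipID=Oslo.

Oslo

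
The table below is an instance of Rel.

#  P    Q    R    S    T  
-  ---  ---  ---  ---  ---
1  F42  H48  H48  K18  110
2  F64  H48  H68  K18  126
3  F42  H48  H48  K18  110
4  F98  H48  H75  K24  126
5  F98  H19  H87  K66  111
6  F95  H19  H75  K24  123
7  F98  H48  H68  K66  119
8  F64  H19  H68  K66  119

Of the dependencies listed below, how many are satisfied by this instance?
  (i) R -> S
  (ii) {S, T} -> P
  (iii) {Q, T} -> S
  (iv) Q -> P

0

(i) R -> S: R=H68: rows 2, 7, 8 → S takes values {K18, K66} — violation — fails.
(ii) {S, T} -> P: (S=K66, T=119): rows 7, 8 → P takes values {F98, F64} — violation — fails.
(iii) {Q, T} -> S: (Q=H48, T=126): rows 2, 4 → S takes values {K18, K24} — violation — fails.
(iv) Q -> P: Q=H48: rows 1, 2, 3, 4, 7 → P takes values {F42, F64, F98} — violation; Q=H19: rows 5, 6, 8 → P takes values {F98, F95, F64} — violation — fails.
None of the 4 dependencies hold.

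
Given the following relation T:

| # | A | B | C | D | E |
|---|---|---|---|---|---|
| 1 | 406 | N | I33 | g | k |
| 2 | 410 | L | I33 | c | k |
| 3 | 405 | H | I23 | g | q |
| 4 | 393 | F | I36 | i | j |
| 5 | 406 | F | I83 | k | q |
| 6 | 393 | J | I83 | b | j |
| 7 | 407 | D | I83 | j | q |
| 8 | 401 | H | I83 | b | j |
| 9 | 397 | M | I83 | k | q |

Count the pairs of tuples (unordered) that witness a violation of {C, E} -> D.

3

(C=I33, E=k): violating pairs (1,2) — 1 pair.
(C=I83, E=q): violating pairs (5,7), (7,9) — 2 pairs.
(C=I83, E=j): all 2 rows agree on D — 0 pairs.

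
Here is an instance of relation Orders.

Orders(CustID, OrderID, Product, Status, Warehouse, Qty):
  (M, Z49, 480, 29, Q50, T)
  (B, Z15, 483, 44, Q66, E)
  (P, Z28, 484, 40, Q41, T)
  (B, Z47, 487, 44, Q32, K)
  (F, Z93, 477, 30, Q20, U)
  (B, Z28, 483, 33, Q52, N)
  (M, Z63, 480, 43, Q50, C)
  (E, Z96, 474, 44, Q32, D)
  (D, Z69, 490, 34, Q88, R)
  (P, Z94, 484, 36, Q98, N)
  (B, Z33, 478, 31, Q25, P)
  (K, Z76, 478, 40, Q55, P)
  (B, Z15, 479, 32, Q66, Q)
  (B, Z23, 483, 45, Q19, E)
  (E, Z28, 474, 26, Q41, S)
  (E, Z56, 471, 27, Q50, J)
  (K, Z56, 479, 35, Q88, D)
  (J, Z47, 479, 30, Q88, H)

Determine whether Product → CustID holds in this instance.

No

Product=480: 2 rows → CustID = M, M ✓
Product=483: 3 rows → CustID = B, B, B ✓
Product=484: 2 rows → CustID = P, P ✓
Product=487: 1 row → CustID = B ✓
Product=477: 1 row → CustID = F ✓
Product=474: 2 rows → CustID = E, E ✓
Product=490: 1 row → CustID = D ✓
Product=478: 2 rows → CustID takes values {B, K} — violation
Product=479: 3 rows → CustID takes values {B, K, J} — violation
Product=471: 1 row → CustID = E ✓
Two rows agree on Product but differ on CustID, so Product → CustID does not hold.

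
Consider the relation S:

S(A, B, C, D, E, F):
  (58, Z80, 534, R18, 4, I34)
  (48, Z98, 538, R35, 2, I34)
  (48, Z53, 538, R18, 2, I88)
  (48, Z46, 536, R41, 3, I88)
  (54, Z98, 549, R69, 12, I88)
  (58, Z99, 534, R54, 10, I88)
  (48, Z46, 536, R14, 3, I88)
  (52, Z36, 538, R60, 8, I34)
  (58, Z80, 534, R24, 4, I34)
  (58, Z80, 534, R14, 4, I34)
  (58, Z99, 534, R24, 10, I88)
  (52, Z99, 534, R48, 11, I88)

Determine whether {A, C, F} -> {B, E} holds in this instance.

(A=58, C=534, F=I34): 3 rows → {B,E} = (Z80, 4), (Z80, 4), (Z80, 4) ✓
(A=48, C=538, F=I34): 1 row → {B,E} = (Z98, 2) ✓
(A=48, C=538, F=I88): 1 row → {B,E} = (Z53, 2) ✓
(A=48, C=536, F=I88): 2 rows → {B,E} = (Z46, 3), (Z46, 3) ✓
(A=54, C=549, F=I88): 1 row → {B,E} = (Z98, 12) ✓
(A=58, C=534, F=I88): 2 rows → {B,E} = (Z99, 10), (Z99, 10) ✓
(A=52, C=538, F=I34): 1 row → {B,E} = (Z36, 8) ✓
(A=52, C=534, F=I88): 1 row → {B,E} = (Z99, 11) ✓
Every {A, C, F} value is associated with a single {B, E} value, so {A, C, F} -> {B, E} holds.

Yes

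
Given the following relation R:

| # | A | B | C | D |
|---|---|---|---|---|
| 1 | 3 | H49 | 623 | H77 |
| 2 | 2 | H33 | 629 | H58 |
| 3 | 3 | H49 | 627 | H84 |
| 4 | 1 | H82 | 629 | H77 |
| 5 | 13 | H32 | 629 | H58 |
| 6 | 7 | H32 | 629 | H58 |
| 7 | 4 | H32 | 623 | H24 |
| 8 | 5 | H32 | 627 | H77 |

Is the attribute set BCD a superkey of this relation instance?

Rows 5 and 6 have the same BCD value (B=H32, C=629, D=H58) but are distinct tuples, so BCD does not determine every attribute — not a superkey.

No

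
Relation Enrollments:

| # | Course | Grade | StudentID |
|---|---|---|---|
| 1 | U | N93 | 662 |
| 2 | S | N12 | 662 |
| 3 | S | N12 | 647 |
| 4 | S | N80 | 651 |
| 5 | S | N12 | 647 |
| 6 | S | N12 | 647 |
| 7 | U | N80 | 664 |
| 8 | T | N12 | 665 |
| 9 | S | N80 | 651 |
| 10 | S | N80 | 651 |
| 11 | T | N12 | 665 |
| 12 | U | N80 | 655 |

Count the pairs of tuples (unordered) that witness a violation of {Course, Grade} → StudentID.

(Course=S, Grade=N12): violating pairs (2,3), (2,5), (2,6) — 3 pairs.
(Course=S, Grade=N80): all 3 rows agree on StudentID — 0 pairs.
(Course=U, Grade=N80): violating pairs (7,12) — 1 pair.
(Course=T, Grade=N12): all 2 rows agree on StudentID — 0 pairs.

4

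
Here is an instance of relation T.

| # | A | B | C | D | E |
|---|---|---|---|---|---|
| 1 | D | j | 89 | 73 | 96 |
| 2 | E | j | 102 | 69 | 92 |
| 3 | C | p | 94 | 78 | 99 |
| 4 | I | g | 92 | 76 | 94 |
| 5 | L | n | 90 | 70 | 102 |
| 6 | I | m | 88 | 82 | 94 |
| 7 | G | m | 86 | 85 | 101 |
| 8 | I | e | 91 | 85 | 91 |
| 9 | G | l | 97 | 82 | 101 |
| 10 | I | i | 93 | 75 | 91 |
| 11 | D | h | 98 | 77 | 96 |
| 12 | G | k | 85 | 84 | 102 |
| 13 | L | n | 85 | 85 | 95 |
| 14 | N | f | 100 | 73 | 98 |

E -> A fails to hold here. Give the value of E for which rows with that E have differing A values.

102

E=96: rows 1, 11 → A = D, D ✓
E=92: row 2 → A = E ✓
E=99: row 3 → A = C ✓
E=94: rows 4, 6 → A = I, I ✓
E=102: rows 5, 12 → A takes values {L, G} — violation
E=101: rows 7, 9 → A = G, G ✓
E=91: rows 8, 10 → A = I, I ✓
E=95: row 13 → A = L ✓
E=98: row 14 → A = N ✓
The only E value with inconsistent A is E=102.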